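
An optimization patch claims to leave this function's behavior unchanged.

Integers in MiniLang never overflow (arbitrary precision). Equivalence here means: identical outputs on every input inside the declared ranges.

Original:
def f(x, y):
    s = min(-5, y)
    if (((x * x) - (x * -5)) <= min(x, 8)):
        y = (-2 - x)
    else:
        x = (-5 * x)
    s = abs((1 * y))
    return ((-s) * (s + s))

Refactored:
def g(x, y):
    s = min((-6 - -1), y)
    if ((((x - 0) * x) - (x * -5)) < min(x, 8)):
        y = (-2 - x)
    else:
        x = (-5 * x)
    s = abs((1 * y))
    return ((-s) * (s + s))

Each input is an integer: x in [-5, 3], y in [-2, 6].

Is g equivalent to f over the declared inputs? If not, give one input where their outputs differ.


Not equivalent: x=-4, y=-1 separates them (-8 vs -2).
f: s := -5 | (((x * x) - (x * -5)) <= min(x, 8)): true | y := 2 | s := 2 | result -8
g: s := -5 | ((((x - 0) * x) - (x * -5)) < min(x, 8)): false | x := 20 | s := 1 | result -2
verdict: not equivalent; witness: x=-4, y=-1


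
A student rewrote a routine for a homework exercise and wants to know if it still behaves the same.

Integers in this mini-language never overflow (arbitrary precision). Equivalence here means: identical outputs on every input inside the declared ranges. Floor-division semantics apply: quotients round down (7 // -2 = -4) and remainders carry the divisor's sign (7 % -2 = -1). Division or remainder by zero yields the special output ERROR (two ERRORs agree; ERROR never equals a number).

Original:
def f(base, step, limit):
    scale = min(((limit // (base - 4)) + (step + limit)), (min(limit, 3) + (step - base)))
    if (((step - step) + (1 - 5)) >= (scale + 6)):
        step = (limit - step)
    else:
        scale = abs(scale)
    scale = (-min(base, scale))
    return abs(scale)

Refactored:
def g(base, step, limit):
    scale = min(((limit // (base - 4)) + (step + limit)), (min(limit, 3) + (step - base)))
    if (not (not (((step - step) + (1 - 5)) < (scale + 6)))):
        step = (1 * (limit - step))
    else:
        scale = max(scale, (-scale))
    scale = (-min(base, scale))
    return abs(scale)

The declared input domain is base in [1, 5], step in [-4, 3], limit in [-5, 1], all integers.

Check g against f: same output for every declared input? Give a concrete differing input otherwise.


Take base=1, step=-4, limit=-5.
f: scale := -10 | (((step - step) + (1 - 5)) >= (scale + 6)): true | step := -1 | scale := 10 | result 10
g: scale := -10 | (not (not (((step - step) + (1 - 5)) < (scale + 6)))): false | scale := 10 | scale := -1 | result 1
10 against 1: the behavior changed.
verdict: not equivalent; witness: base=1, step=-4, limit=-5


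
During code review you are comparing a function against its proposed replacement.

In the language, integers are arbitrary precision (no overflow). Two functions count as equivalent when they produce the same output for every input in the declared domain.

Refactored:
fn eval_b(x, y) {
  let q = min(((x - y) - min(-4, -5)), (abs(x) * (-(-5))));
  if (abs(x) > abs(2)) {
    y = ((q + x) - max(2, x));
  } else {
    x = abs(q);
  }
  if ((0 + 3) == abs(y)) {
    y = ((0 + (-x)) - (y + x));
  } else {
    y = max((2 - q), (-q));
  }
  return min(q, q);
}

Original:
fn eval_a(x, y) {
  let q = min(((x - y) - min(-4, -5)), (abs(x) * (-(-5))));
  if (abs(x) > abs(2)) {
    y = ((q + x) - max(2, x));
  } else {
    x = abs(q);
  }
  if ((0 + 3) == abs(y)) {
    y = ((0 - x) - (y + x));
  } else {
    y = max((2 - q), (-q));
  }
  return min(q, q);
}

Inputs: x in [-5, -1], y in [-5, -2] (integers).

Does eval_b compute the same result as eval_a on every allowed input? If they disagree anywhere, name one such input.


Although arithmetic usage differs, 20/20 inputs agree.
verdict: equivalent


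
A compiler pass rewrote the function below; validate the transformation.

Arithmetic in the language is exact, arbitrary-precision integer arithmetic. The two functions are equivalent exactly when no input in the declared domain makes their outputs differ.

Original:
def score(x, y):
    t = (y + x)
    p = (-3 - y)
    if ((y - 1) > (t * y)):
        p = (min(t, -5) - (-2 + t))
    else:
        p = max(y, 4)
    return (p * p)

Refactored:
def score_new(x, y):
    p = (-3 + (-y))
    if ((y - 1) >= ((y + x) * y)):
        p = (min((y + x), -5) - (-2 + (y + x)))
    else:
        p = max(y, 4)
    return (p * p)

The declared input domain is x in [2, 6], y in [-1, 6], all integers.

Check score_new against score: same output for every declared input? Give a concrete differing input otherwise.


Input x=3, y=-1: 16 from score versus 25 from score_new.
verdict: not equivalent; witness: x=3, y=-1


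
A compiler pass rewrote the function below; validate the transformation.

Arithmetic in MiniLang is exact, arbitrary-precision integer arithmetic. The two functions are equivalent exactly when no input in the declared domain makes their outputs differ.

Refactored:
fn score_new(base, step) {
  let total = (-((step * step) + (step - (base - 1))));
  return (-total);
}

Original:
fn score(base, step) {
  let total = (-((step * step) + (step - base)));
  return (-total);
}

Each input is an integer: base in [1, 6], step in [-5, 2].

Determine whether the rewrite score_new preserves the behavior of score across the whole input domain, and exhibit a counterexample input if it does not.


Not equivalent: base=1, step=-5 separates them (19 vs 20).
score: total=-19, then returns 19
score_new: total=-20, then returns 20
verdict: not equivalent; witness: base=1, step=-5


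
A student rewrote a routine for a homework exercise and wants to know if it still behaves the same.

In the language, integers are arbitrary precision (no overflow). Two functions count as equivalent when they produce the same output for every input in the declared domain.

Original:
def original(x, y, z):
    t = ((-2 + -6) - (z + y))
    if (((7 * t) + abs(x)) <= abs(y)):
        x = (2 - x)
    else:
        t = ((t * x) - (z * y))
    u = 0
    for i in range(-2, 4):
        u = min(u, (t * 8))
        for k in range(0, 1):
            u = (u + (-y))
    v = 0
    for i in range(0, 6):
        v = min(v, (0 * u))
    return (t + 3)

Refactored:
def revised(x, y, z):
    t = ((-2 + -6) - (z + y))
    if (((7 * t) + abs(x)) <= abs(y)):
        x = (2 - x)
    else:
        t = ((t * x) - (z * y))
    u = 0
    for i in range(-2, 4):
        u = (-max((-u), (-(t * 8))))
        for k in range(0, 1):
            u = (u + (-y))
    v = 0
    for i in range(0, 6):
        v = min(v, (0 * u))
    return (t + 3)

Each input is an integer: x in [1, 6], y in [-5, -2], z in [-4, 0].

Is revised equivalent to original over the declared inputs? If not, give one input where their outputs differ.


Equivalent — the differences include min/max/abs usage differs, yet no declared input distinguishes the two.
Tracing x=3, y=-3, z=-3: original: t=-2, then (((7 * t) + abs(x)) <= abs(y)) is true, then x=-1, then u=0, then (i=-2), then u=-16, then (k=0), then u=-13, then (i=-1), then u=-16, then (k=0), then u=-13, then (i=0), then u=-16, then (k=0), then u=-13, then (i=1), then u=-16, then (k=0), then u=-13, then (i=2), then u=-16, then (k=0), then u=-13, then (i=3), then u=-16, then (k=0), then u=-13, then v=0, then (i=0), then v=0, then (i=1), then v=0, then (i=2), then v=0, then (i=3), then v=0, then (i=4), then v=0, then (i=5), then v=0, then returns 1 | revised: t=-2, then (((7 * t) + abs(x)) <= abs(y)) is true, then x=-1, then u=0, then (i=-2), then u=-16, then (k=0), then u=-13, then (i=-1), then u=-16, then (k=0), then u=-13, then (i=0), then u=-16, then (k=0), then u=-13, then (i=1), then u=-16, then (k=0), then u=-13, then (i=2), then u=-16, then (k=0), then u=-13, then (i=3), then u=-16, then (k=0), then u=-13, then v=0, then (i=0), then v=0, then (i=1), then v=0, then (i=2), then v=0, then (i=3), then v=0, then (i=4), then v=0, then (i=5), then v=0, then returns 1 — matching result 1.
Checked all 120 inputs in the declared domain: the outputs agree on every one.
verdict: equivalent


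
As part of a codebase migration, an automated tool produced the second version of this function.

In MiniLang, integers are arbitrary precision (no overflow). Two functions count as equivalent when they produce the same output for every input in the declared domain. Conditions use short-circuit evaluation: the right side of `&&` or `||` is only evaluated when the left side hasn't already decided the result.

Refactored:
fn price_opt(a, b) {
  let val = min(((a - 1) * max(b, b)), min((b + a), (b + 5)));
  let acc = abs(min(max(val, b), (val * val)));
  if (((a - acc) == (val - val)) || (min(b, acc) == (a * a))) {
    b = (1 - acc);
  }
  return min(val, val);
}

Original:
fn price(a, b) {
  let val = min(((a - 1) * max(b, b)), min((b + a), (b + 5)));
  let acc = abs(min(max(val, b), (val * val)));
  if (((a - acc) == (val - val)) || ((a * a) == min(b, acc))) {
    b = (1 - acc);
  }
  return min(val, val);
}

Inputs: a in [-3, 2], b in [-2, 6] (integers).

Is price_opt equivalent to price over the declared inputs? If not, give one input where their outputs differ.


This is a faithful refactor — same computation, different form, but the computed results match everywhere.
Tracing a=1, b=-1: price: val := 0 | acc := 0 | (((a - acc) == (val - val)) || ((a * a) == min(b, acc))): false | result 0 | price_opt: val := 0 | acc := 0 | (((a - acc) == (val - val)) || (min(b, acc) == (a * a))): false | result 0 — matching result 0.
Sweeping the whole domain (54 inputs) finds no disagreement.
verdict: equivalent


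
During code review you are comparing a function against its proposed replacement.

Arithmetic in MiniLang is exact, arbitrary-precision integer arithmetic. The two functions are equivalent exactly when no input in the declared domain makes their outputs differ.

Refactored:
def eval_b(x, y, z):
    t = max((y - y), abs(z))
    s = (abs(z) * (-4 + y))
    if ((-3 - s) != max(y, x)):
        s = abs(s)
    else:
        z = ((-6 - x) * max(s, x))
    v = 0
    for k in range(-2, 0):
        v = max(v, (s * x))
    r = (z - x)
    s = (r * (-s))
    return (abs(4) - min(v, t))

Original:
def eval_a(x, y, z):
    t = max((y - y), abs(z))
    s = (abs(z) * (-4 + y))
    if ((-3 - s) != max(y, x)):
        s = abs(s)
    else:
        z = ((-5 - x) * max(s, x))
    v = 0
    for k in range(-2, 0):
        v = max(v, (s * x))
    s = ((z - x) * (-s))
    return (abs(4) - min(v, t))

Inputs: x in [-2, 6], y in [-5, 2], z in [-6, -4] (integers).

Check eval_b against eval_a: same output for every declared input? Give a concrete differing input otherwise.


Equivalent. The one real change (`-5` became `-6`) has no effect anywhere in the declared ranges.
Checked all 216 inputs in the declared domain: the outputs agree on every one.
Spot check at x=3, y=-5, z=-6 — eval_a: t=6, then s=-54, then ((-3 - s) != max(y, x)) is true, then s=54, then v=0, then (k=-2), then v=162, then (k=-1), then v=162, then s=486, then returns -2. eval_b: t=6, then s=-54, then ((-3 - s) != max(y, x)) is true, then s=54, then v=0, then (k=-2), then v=162, then (k=-1), then v=162, then r=-9, then s=486, then returns -2. Both give -2.
verdict: equivalent


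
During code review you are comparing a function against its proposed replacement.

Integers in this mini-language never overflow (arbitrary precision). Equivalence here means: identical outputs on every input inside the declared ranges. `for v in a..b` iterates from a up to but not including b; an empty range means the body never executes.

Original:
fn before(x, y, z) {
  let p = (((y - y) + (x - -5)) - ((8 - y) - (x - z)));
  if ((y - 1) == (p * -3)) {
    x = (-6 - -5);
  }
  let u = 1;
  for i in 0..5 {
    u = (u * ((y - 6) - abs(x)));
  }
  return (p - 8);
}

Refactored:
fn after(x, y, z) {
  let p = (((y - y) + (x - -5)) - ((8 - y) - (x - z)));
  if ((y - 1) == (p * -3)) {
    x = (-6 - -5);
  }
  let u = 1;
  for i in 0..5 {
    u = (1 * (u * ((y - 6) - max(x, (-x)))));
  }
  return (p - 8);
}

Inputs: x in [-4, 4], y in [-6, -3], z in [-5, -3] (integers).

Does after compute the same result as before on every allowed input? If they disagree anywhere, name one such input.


Behavior is preserved: although min/max/abs usage differs, plus arithmetic usage differs, plus constant usage differs, the outputs never diverge.
As a probe, take x=1, y=-4, z=-4: before runs p=-1, then ((y - 1) == (p * -3)) is false, then u=1, then (i=0), then u=-11, then (i=1), then u=121, then (i=2), then u=-1331, then (i=3), then u=14641, then (i=4), then u=-161051, then returns -9; after runs p=-1, then ((y - 1) == (p * -3)) is false, then u=1, then (i=0), then u=-11, then (i=1), then u=121, then (i=2), then u=-1331, then (i=3), then u=14641, then (i=4), then u=-161051, then returns -9; both end at -9.
Sweeping the whole domain (108 inputs) finds no disagreement.
verdict: equivalent


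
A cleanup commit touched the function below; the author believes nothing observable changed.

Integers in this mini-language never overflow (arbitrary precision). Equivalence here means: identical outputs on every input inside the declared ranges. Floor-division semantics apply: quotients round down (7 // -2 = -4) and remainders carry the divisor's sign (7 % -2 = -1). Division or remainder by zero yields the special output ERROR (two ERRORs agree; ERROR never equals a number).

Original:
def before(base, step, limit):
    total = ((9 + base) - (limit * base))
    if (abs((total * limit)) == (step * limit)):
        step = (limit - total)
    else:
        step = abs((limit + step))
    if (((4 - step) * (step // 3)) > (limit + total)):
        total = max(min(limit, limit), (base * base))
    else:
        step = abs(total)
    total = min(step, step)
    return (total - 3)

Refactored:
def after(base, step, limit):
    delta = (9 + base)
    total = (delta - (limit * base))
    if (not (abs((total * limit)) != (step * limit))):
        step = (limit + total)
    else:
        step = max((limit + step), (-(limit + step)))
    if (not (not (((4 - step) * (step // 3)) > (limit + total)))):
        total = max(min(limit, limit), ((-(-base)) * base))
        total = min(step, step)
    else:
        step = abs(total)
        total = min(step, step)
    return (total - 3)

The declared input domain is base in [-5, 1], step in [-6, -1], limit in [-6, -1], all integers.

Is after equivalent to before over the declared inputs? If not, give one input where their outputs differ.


Evaluate both at base=-5, step=-6, limit=-2.
before: total := -6 | (abs((total * limit)) == (step * limit)): true | step := 4 | (((4 - step) * (step // 3)) > (limit + total)): true | total := 25 | total := 4 | result 1
after: delta := 4 | total := -6 | (not (abs((total * limit)) != (step * limit))): true | step := -8 | (not (not (((4 - step) * (step // 3)) > (limit + total)))): false | step := 6 | total := 6 | result 3
1 vs 3 — the two versions disagree here.
verdict: not equivalent; witness: base=-5, step=-6, limit=-2


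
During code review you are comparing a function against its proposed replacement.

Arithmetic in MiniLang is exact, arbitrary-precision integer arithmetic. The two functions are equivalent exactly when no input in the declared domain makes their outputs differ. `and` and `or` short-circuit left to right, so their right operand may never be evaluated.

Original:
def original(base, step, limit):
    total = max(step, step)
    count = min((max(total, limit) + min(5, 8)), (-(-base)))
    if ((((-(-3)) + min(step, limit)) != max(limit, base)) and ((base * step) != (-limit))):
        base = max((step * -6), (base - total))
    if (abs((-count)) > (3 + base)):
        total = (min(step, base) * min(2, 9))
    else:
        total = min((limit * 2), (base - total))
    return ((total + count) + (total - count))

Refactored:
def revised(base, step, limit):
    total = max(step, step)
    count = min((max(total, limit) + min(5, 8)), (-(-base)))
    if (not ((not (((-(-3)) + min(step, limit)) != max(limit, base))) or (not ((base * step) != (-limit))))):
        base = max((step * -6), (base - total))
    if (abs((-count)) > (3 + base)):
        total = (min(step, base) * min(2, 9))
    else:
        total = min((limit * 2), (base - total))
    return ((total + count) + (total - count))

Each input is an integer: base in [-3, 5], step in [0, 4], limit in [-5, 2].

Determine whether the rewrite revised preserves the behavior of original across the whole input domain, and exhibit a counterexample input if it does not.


Reading the diff, among the changes: boolean connective usage differs.
Spot check at base=-1, step=1, limit=-2 — original: total=1, then count=-1, then ((((-(-3)) + min(step, limit)) != max(limit, base)) and ((base * step) != (-limit))) is true, then base=-2, then (abs((-count)) > (3 + base)) is false, then total=-4, then returns -8. revised: total=1, then count=-1, then (not ((not (((-(-3)) + min(step, limit)) != max(limit, base))) or (not ((base * step) != (-limit))))) is true, then base=-2, then (abs((-count)) > (3 + base)) is false, then total=-4, then returns -8. Both give -8.
An exhaustive pass over the 360 declared inputs shows identical outputs.
verdict: equivalent


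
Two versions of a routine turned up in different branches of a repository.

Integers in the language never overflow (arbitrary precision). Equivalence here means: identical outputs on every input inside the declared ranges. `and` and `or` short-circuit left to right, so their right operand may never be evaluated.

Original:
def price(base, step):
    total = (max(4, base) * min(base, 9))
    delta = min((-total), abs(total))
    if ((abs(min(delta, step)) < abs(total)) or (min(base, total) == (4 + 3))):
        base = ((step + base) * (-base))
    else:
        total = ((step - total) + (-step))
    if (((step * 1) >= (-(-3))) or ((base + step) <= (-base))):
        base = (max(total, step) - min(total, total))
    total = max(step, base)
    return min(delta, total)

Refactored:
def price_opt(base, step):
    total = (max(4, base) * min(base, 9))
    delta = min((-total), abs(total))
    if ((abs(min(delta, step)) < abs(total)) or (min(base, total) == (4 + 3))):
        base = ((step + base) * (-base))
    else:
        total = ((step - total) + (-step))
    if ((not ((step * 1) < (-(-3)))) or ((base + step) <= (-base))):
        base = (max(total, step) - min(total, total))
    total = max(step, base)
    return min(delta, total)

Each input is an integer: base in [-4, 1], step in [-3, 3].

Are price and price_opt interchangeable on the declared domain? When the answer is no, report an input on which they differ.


This is a faithful refactor — boolean connective usage differs, and comparison usage differs, but the computed results match everywhere.
One worked example (base=-3, step=-3) — price: total=-12, then delta=12, then ((abs(min(delta, step)) < abs(total)) or (min(base, total) == (4 + 3))) is true, then base=-18, then (((step * 1) >= (-(-3))) or ((base + step) <= (-base))) is true, then base=9, then total=9, then returns 9; price_opt: total=-12, then delta=12, then ((abs(min(delta, step)) < abs(total)) or (min(base, total) == (4 + 3))) is true, then base=-18, then ((not ((step * 1) < (-(-3)))) or ((base + step) <= (-base))) is true, then base=9, then total=9, then returns 9; agreement on 9.
An exhaustive pass over the 42 declared inputs shows identical outputs.
verdict: equivalent


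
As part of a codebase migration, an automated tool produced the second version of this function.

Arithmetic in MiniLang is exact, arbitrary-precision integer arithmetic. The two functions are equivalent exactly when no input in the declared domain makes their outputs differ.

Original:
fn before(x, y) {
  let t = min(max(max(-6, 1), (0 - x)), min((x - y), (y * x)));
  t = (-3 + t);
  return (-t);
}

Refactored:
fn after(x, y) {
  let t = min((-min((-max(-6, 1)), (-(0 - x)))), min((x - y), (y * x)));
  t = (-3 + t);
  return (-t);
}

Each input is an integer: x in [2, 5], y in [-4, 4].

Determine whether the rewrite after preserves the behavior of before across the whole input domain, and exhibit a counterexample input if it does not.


The two are interchangeable: min/max/abs usage differs, and every declared input agrees.
One worked example (x=4, y=3) — before: t becomes 1; next t becomes -2; next final value 2; after: t becomes 1; next t becomes -2; next final value 2; agreement on 2.
Across all 36 domain points the two functions coincide.
verdict: equivalent


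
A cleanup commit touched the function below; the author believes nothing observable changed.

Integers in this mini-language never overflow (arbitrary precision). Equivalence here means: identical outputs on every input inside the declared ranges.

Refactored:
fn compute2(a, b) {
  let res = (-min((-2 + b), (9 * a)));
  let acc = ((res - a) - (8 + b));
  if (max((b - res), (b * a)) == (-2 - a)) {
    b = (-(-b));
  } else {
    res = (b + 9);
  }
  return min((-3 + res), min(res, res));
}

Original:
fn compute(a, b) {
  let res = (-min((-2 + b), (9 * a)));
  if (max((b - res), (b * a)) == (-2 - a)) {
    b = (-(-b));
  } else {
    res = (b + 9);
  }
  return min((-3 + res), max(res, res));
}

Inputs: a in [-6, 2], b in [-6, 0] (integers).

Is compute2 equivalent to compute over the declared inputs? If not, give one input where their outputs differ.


The suspicious edit (`max(res, res)` became `min(res, res)`) never changes the result for any input inside the declared domain.
As a probe, take a=-1, b=-3: compute runs res=9, then (max((b - res), (b * a)) == (-2 - a)) is false, then res=6, then returns 3; compute2 runs res=9, then acc=5, then (max((b - res), (b * a)) == (-2 - a)) is false, then res=6, then returns 3; both end at 3.
Every one of the 63 inputs gives matching results.
verdict: equivalent


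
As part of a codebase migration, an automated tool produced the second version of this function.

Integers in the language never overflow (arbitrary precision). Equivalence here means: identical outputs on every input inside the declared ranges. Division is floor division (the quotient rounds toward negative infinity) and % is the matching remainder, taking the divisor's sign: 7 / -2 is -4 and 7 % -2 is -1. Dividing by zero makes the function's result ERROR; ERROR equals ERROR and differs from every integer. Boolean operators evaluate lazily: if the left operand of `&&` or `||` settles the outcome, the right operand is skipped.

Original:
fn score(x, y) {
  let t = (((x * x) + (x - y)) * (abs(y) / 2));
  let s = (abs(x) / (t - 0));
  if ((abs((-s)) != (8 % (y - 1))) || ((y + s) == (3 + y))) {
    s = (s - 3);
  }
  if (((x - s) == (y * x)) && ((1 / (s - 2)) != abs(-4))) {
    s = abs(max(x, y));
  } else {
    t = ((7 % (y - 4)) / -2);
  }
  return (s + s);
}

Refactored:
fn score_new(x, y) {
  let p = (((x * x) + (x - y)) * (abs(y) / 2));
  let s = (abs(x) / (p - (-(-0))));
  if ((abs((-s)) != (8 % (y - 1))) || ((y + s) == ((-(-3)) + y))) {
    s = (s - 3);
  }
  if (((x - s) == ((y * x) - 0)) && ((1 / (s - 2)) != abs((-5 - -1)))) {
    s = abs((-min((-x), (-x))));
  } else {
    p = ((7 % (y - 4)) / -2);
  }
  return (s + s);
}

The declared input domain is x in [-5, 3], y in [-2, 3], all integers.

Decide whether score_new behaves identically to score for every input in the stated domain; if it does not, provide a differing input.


Take x=0, y=2.
score: t becomes -2; next s becomes 0; next ((abs((-s)) != (8 % (y - 1))) || ((y + s) == (3 + y))) evaluates to false; next (((x - s) == (y * x)) && ((1 / (s - 2)) != abs(-4))) evaluates to true; next s becomes 2; next final value 4
score_new: p becomes -2; next s becomes 0; next ((abs((-s)) != (8 % (y - 1))) || ((y + s) == ((-(-3)) + y))) evaluates to false; next (((x - s) == ((y * x) - 0)) && ((1 / (s - 2)) != abs((-5 - -1)))) evaluates to true; next s becomes 0; next final value 0
4 != 0, so the rewrite changes behavior.
verdict: not equivalent; witness: x=0, y=2


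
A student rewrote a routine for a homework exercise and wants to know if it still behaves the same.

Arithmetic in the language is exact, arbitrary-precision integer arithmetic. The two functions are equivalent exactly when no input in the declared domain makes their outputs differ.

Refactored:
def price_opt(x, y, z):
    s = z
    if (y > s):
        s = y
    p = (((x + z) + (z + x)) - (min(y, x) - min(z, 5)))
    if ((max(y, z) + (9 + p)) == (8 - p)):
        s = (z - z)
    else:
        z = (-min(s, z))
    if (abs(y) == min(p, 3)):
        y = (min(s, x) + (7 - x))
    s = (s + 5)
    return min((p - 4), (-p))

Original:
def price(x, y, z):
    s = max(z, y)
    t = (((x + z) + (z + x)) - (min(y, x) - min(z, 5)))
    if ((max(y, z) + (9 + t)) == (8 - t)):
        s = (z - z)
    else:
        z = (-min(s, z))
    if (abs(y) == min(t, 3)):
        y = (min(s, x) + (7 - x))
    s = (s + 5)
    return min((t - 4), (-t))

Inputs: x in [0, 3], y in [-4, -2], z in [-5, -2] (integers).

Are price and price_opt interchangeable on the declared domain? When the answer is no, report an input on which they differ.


Equivalent — the differences include statement counts differ, plus comparison usage differs, plus local variable names differ, plus branching structure differs, plus min/max/abs usage differs, yet no declared input distinguishes the two.
As a probe, take x=1, y=-2, z=-2: price runs s=-2, then t=-2, then ((max(y, z) + (9 + t)) == (8 - t)) is false, then z=2, then (abs(y) == min(t, 3)) is false, then s=3, then returns -6; price_opt runs s=-2, then (y > s) is false, then p=-2, then ((max(y, z) + (9 + p)) == (8 - p)) is false, then z=2, then (abs(y) == min(p, 3)) is false, then s=3, then returns -6; both end at -6.
Across all 48 domain points the two functions coincide.
verdict: equivalent


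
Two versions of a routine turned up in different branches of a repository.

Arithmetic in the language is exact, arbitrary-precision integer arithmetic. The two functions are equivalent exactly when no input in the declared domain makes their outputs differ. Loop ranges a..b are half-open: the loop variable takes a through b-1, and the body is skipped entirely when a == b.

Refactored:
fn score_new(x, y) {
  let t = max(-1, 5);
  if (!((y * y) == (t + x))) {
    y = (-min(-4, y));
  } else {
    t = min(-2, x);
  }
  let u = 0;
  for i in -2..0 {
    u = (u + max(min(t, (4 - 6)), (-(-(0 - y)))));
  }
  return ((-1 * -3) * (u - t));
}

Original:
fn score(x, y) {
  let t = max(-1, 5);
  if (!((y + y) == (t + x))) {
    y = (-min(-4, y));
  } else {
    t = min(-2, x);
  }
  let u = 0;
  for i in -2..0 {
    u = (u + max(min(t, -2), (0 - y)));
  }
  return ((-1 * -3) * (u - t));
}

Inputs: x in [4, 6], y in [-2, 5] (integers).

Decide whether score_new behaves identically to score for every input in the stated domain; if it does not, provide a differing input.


Consider the input x=4, y=3.
score: t = 5; (!((y + y) == (t + x))) -> true; y = 4; u = 0; [i=-2]; u = -2; [i=-1]; u = -4; return -27
score_new: t = 5; (!((y * y) == (t + x))) -> false; t = -2; u = 0; [i=-2]; u = -2; [i=-1]; u = -4; return -6
-27 against -6: the behavior changed.
verdict: not equivalent; witness: x=4, y=3


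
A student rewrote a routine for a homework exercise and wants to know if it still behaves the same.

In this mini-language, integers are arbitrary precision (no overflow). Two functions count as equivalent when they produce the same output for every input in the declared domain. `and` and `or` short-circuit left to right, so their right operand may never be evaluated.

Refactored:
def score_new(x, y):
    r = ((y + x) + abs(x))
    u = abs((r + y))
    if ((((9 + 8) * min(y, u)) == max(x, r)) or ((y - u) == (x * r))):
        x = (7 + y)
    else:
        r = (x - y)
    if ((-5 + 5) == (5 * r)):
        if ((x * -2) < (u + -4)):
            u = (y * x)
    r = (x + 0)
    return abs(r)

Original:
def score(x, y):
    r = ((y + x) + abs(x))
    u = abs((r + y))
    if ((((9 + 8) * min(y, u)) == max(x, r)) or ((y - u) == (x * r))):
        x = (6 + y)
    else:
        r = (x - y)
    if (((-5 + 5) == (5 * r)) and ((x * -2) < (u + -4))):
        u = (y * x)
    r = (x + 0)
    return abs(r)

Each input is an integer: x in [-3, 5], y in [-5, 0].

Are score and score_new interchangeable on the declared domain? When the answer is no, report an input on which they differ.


At x=-3, y=0: score gives 6, score_new gives 7.
verdict: not equivalent; witness: x=-3, y=0


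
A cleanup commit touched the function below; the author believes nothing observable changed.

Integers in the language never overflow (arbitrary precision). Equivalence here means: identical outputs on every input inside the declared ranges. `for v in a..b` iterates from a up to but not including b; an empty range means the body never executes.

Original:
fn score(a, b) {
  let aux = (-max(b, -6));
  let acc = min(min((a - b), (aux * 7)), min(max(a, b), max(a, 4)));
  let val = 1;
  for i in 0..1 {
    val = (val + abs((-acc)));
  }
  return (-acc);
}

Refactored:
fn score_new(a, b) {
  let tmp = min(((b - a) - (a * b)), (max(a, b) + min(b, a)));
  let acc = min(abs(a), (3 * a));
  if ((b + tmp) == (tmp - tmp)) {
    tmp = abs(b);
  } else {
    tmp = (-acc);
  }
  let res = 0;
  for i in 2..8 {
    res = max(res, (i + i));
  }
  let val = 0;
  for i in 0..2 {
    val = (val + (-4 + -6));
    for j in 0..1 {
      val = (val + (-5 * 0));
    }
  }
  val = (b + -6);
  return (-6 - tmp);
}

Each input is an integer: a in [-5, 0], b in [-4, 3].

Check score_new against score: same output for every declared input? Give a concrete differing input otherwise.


Run the pair on a=-5, b=-4.
score: aux=4, then acc=-4, then val=1, then (i=0), then val=5, then returns 4
score_new: tmp=-19, then acc=-15, then ((b + tmp) == (tmp - tmp)) is false, then tmp=15, then res=0, then (i=2), then res=4, then (i=3), then res=6, then (i=4), then res=8, then (i=5), then res=10, then (i=6), then res=12, then (i=7), then res=14, then val=0, then (i=0), then val=-10, then (j=0), then val=-10, then (i=1), then val=-20, then (j=0), then val=-20, then val=-10, then returns -21
4 vs -21 — the two versions disagree here.
verdict: not equivalent; witness: a=-5, b=-4


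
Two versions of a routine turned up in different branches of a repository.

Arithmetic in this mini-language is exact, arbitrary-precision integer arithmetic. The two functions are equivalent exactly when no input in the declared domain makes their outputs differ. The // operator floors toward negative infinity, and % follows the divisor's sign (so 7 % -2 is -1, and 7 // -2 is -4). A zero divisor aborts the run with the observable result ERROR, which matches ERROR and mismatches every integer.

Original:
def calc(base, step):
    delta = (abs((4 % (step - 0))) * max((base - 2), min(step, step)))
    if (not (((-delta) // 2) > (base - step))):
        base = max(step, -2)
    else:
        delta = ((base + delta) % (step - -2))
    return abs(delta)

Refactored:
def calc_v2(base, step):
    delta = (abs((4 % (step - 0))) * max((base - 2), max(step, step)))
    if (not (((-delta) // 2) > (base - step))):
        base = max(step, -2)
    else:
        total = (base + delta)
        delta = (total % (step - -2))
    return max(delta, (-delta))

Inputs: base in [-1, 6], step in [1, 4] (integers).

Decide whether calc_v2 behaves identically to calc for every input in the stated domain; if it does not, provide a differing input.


Although `min(step, step)` became `max(step, step)`, no input in the stated domain can expose it.
Spot check at base=-1, step=1 — calc: delta becomes 0; next (not (((-delta) // 2) > (base - step))) evaluates to false; next delta becomes 2; next final value 2. calc_v2: delta becomes 0; next (not (((-delta) // 2) > (base - step))) evaluates to false; next total becomes -1; next delta becomes 2; next final value 2. Both give 2.
Sweeping the whole domain (32 inputs) finds no disagreement.
verdict: equivalent


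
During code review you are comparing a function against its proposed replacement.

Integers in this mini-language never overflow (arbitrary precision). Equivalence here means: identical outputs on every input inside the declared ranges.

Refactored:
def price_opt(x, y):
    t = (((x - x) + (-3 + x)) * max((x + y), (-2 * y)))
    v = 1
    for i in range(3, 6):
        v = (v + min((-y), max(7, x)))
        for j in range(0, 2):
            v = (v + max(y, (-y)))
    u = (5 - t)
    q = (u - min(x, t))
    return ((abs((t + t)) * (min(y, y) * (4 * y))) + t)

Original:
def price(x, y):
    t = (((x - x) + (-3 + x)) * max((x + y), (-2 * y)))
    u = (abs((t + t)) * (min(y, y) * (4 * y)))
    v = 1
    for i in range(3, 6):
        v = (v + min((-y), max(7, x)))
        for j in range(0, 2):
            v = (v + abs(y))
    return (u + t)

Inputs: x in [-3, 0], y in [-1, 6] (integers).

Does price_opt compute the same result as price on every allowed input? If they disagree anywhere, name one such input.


Although statement counts differ, and arithmetic usage differs, and min/max/abs usage differs, and local variable names differ, and constant usage differs, 32/32 inputs agree.
verdict: equivalent


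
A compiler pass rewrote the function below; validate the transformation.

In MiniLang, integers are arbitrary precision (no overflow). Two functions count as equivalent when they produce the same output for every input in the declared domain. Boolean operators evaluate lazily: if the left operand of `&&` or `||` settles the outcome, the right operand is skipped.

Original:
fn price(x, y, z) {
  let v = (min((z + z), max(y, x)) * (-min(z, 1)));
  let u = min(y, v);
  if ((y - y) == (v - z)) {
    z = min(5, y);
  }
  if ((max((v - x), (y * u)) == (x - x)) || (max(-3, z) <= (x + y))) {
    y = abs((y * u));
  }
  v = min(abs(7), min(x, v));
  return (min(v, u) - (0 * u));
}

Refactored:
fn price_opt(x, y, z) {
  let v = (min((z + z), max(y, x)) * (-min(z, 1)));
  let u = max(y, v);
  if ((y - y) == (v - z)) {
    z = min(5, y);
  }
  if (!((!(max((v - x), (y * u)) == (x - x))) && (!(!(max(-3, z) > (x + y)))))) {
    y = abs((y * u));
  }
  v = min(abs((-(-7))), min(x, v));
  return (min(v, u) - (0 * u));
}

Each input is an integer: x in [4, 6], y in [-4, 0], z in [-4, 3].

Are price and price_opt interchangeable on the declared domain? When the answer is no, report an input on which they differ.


Consider the input x=4, y=-4, z=-1.
price: v = -2; u = -4; ((y - y) == (v - z)) -> false; ((max((v - x), (y * u)) == (x - x)) || (max(-3, z) <= (x + y))) -> true; y = 16; v = -2; return -4
price_opt: v = -2; u = -2; ((y - y) == (v - z)) -> false; (!((!(max((v - x), (y * u)) == (x - x))) && (!(!(max(-3, z) > (x + y)))))) -> true; y = 8; v = -2; return -2
-4 against -2: the behavior changed.
verdict: not equivalent; witness: x=4, y=-4, z=-1


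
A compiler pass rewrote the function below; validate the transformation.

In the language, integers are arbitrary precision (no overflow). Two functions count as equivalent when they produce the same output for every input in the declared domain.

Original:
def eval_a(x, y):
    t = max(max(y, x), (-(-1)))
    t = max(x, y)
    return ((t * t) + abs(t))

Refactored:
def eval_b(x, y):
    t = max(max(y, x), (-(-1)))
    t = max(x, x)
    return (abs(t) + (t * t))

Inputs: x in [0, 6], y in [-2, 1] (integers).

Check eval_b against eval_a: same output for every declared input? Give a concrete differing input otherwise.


Try x=0, y=1.
eval_a: t=1, then t=1, then returns 2
eval_b: t=1, then t=0, then returns 0
2 != 0, so the rewrite changes behavior.
verdict: not equivalent; witness: x=0, y=1


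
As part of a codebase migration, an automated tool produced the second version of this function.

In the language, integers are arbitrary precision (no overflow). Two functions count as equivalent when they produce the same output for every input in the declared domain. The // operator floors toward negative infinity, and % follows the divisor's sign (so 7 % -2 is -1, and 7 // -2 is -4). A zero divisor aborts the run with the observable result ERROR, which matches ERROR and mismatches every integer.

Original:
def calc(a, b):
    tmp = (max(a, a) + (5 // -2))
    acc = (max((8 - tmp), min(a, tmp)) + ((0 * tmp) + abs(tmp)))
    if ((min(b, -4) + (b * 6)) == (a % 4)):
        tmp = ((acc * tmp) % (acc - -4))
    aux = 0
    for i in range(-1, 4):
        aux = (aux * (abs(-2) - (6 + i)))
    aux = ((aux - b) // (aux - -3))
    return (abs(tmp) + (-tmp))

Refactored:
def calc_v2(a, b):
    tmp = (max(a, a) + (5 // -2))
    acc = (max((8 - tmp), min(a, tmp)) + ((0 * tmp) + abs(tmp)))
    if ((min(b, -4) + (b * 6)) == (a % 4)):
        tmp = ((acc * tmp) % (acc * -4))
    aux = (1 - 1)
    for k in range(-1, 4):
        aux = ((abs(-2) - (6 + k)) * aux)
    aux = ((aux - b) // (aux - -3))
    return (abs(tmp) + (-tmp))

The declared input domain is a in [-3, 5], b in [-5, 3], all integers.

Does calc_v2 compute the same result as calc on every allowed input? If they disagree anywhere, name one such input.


At a=-2, b=1: calc gives 0, calc_v2 gives 36.
verdict: not equivalent; witness: a=-2, b=1


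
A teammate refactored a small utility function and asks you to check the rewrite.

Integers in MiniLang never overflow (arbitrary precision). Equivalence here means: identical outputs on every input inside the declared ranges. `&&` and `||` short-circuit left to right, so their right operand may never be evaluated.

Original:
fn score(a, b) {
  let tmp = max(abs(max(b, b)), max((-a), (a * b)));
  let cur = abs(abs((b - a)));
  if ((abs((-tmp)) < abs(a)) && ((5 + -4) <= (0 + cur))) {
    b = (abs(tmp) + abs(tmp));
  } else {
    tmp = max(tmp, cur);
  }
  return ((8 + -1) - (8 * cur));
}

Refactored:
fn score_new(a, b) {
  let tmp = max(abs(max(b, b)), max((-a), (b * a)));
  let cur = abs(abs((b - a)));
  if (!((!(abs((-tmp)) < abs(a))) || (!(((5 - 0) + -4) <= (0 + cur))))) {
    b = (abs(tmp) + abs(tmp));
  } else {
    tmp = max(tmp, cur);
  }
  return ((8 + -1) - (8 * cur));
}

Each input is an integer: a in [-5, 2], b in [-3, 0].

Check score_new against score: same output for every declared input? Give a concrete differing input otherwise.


Equivalent — the differences include arithmetic usage differs; and constant usage differs; and boolean connective usage differs, yet no declared input distinguishes the two.
Tracing a=-2, b=-1: score: tmp = 2; cur = 1; ((abs((-tmp)) < abs(a)) && ((5 + -4) <= (0 + cur))) -> false; tmp = 2; return -1 | score_new: tmp = 2; cur = 1; (!((!(abs((-tmp)) < abs(a))) || (!(((5 - 0) + -4) <= (0 + cur))))) -> false; tmp = 2; return -1 — matching result -1.
Every one of the 32 inputs gives matching results.
verdict: equivalent


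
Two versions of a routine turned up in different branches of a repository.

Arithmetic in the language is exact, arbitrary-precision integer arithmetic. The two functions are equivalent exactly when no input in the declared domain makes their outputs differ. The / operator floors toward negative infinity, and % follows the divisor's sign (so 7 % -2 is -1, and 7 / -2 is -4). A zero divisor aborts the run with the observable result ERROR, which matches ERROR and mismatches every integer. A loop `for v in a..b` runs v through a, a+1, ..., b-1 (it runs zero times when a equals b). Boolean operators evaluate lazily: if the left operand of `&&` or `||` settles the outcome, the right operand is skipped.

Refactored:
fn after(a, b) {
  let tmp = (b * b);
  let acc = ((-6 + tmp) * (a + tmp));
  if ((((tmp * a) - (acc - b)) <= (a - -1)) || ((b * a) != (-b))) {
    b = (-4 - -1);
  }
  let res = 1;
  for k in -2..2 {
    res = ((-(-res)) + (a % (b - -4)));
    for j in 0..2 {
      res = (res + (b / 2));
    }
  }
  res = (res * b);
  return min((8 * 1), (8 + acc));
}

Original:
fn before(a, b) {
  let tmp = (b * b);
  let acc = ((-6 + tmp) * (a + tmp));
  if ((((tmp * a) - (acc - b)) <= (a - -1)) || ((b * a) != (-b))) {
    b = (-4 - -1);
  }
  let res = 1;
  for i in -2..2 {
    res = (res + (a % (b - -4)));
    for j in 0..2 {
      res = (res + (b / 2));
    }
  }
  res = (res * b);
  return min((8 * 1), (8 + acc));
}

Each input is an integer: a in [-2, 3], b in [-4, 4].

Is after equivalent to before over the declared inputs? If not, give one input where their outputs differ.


Side by side, the visible changes include: local variable names differ.
One worked example (a=3, b=3) — before: tmp=9, then acc=36, then ((((tmp * a) - (acc - b)) <= (a - -1)) || ((b * a) != (-b))) is true, then b=-3, then res=1, then (i=-2), then res=1, then (j=0), then res=-1, then (j=1), then res=-3, then (i=-1), then res=-3, then (j=0), then res=-5, then (j=1), then res=-7, then (i=0), then res=-7, then (j=0), then res=-9, then (j=1), then res=-11, then (i=1), then res=-11, then (j=0), then res=-13, then (j=1), then res=-15, then res=45, then returns 8; after: tmp=9, then acc=36, then ((((tmp * a) - (acc - b)) <= (a - -1)) || ((b * a) != (-b))) is true, then b=-3, then res=1, then (k=-2), then res=1, then (j=0), then res=-1, then (j=1), then res=-3, then (k=-1), then res=-3, then (j=0), then res=-5, then (j=1), then res=-7, then (k=0), then res=-7, then (j=0), then res=-9, then (j=1), then res=-11, then (k=1), then res=-11, then (j=0), then res=-13, then (j=1), then res=-15, then res=45, then returns 8; agreement on 8.
An exhaustive pass over the 54 declared inputs shows identical outputs.
verdict: equivalent
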